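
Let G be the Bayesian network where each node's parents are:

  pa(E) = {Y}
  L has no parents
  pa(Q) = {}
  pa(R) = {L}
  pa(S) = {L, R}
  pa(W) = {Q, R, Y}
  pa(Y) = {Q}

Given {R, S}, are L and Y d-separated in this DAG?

Yes — L and Y are d-separated given {R, S}.

We examine all 4 paths between L and Y:
Path 1: L → R → W ← Q → Y
  R is a chain here and R is conditioned on, so the path is blocked at R.
Path 2: L → R → W ← Y
  R is a chain here and R is conditioned on, so the path is blocked at R.
Path 3: L → S ← R → W ← Q → Y
  R is a fork here and R is conditioned on, so the path is blocked at R.
Path 4: L → S ← R → W ← Y
  R is a fork here and R is conditioned on, so the path is blocked at R.
All paths are blocked; L ⊥ Y | {R, S} holds.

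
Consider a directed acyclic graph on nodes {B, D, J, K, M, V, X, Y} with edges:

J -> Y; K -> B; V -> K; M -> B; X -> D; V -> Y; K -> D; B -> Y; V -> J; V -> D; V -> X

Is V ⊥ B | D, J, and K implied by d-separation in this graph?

Yes — V and B are d-separated given {D, J, K}.

There are 5 undirected paths between V and B; checking each against the conditioning set {D, J, K}:
  1. V → X → D ← K → B — X:chain[open]; D:collider[open]; K:fork[blocks] ⇒ blocked
  2. V → J → Y ← B — J:chain[blocks]; Y:collider[blocks] ⇒ blocked
  3. V → Y ← B — Y:collider[blocks] ⇒ blocked
  4. V → K → B — K:chain[blocks] ⇒ blocked
  5. V → D ← K → B — D:collider[open]; K:fork[blocks] ⇒ blocked
Every path is blocked, so V and B are d-separated given {D, J, K}.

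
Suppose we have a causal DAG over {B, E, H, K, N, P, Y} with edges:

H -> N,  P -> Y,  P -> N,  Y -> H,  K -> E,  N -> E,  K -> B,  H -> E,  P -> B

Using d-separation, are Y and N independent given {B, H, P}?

Yes

We examine all 6 paths between Y and N:
Path 1: Y ← P → B ← K → E ← H → N
  P is a fork here and P is conditioned on, so the path is blocked at P.
Path 2: Y ← P → B ← K → E ← N
  P is a fork here and P is conditioned on, so the path is blocked at P.
Path 3: Y ← P → N
  P is a fork here and P is conditioned on, so the path is blocked at P.
Path 4: Y → H → E ← K → B ← P → N
  H is a chain here and H is conditioned on, so the path is blocked at H.
Path 5: Y → H → E ← N
  H is a chain here and H is conditioned on, so the path is blocked at H.
Path 6: Y → H → N
  H is a chain here and H is conditioned on, so the path is blocked at H.
All paths are blocked; Y ⊥ N | {B, H, P} holds.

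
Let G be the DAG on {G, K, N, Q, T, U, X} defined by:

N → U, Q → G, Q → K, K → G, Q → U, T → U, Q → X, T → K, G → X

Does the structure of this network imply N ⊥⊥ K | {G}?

Yes

We examine all 4 paths between N and K:
Path 1: N → U ← Q → G ← K
  U is a collider here and neither U nor any of its descendants is conditioned on, so the collider stays closed — the path is blocked at U.
Path 2: N → U ← Q → X ← G ← K
  U is a collider here and neither U nor any of its descendants is conditioned on, so the collider stays closed — the path is blocked at U.
Path 3: N → U ← Q → K
  U is a collider here and neither U nor any of its descendants is conditioned on, so the collider stays closed — the path is blocked at U.
Path 4: N → U ← T → K
  U is a collider here and neither U nor any of its descendants is conditioned on, so the collider stays closed — the path is blocked at U.
Since every path is blocked, d-separation holds.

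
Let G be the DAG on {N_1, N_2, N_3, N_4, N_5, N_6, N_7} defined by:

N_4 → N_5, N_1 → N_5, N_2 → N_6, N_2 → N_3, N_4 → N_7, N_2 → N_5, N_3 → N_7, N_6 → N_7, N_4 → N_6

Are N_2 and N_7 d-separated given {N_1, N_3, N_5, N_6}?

No — N_2 and N_7 are not d-separated given {N_1, N_3, N_5, N_6}.

We examine all 5 paths between N_2 and N_7:
  1. N_2 → N_6 → N_7 — N_6:chain[blocks] ⇒ blocked
  2. N_2 → N_6 ← N_4 → N_7 — N_6:collider[open]; N_4:fork[open] ⇒ active
  3. N_2 → N_3 → N_7 — N_3:chain[blocks] ⇒ blocked
  4. N_2 → N_5 ← N_4 → N_6 → N_7 — N_5:collider[open]; N_4:fork[open]; N_6:chain[blocks] ⇒ blocked
  5. N_2 → N_5 ← N_4 → N_7 — N_5:collider[open]; N_4:fork[open] ⇒ active
At least one path is unblocked, so d-separation fails.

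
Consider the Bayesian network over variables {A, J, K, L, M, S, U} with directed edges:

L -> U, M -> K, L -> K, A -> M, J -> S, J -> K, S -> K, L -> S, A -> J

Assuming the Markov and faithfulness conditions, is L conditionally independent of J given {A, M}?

There are 6 undirected paths between L and J; checking each against the conditioning set {A, M}:
  1. L → S ← J — S:collider[blocks] ⇒ blocked
  2. L → S → K ← M ← A → J — S:chain[open]; K:collider[blocks]; M:chain[blocks]; A:fork[blocks] ⇒ blocked
  3. L → S → K ← J — S:chain[open]; K:collider[blocks] ⇒ blocked
  4. L → K ← M ← A → J — K:collider[blocks]; M:chain[blocks]; A:fork[blocks] ⇒ blocked
  5. L → K ← S ← J — K:collider[blocks]; S:chain[open] ⇒ blocked
  6. L → K ← J — K:collider[blocks] ⇒ blocked
All paths are blocked; L ⊥ J | {A, M} holds.

Yes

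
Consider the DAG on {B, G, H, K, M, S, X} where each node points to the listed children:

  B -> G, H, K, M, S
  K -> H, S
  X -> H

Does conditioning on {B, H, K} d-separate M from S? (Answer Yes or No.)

Yes

Enumerating the 3 paths from M to S and testing each for blocking by {B, H, K}:
Path 1: M ← B → K → S
  B is a fork here and B is conditioned on, so the path is blocked at B.
Path 2: M ← B → S
  B is a fork here and B is conditioned on, so the path is blocked at B.
Path 3: M ← B → H ← K → S
  B is a fork here and B is conditioned on, so the path is blocked at B.
All paths are blocked; M ⊥ S | {B, H, K} holds.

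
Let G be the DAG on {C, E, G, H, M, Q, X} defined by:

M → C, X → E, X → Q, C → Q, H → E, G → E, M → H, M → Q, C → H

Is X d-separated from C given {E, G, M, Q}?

No

We examine all 6 paths between X and C:
Path 1: X → Q ← M → H ← C
  M is a fork here and M is conditioned on, so the path is blocked at M.
Path 2: X → Q ← M → C
  M is a fork here and M is conditioned on, so the path is blocked at M.
Path 3: X → Q ← C
  Q is a collider and Q is conditioned on, which opens it — no node blocks this path, so it is active.
Path 4: X → E ← H ← M → Q ← C
  M is a fork here and M is conditioned on, so the path is blocked at M.
Path 5: X → E ← H ← M → C
  M is a fork here and M is conditioned on, so the path is blocked at M.
Path 6: X → E ← H ← C
  E is a collider and E is conditioned on, which opens it; H is a chain and H is not conditioned on — no node blocks this path, so it is active.
Because an active path exists, X and C are not d-separated.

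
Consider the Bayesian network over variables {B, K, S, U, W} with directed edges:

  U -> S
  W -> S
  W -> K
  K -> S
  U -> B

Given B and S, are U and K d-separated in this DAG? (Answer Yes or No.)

Enumerating the 2 paths from U to K and testing each for blocking by {B, S}:
Path 1: U → S ← W → K
  S is a collider and S is conditioned on, which opens it; W is a fork and W is not conditioned on — no node blocks this path, so it is active.
Path 2: U → S ← K
  S is a collider and S is conditioned on, which opens it — no node blocks this path, so it is active.
At least one path is unblocked, so d-separation fails.

No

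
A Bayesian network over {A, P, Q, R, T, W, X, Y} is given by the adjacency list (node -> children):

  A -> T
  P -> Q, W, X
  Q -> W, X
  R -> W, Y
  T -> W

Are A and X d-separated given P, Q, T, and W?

There are 4 undirected paths between A and X; checking each against the conditioning set {P, Q, T, W}:
  1. A → T → W ← Q → X — T:chain[blocks]; W:collider[open]; Q:fork[blocks] ⇒ blocked
  2. A → T → W ← Q ← P → X — T:chain[blocks]; W:collider[open]; Q:chain[blocks]; P:fork[blocks] ⇒ blocked
  3. A → T → W ← P → Q → X — T:chain[blocks]; W:collider[open]; P:fork[blocks]; Q:chain[blocks] ⇒ blocked
  4. A → T → W ← P → X — T:chain[blocks]; W:collider[open]; P:fork[blocks] ⇒ blocked
Since every path is blocked, d-separation holds.

Yes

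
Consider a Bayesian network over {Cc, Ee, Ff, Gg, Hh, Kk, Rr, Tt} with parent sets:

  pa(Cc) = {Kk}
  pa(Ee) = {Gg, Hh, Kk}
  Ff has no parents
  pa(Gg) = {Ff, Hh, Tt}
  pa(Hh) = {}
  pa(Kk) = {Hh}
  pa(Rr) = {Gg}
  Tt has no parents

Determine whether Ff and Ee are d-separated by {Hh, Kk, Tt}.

No — Ff and Ee are not d-separated given {Hh, Kk, Tt}.

3 paths connect Ff and Ee; each must be blocked for d-separation to hold:
  1. Ff → Gg ← Hh → Kk → Ee — Gg:collider[blocks]; Hh:fork[blocks]; Kk:chain[blocks] ⇒ blocked
  2. Ff → Gg ← Hh → Ee — Gg:collider[blocks]; Hh:fork[blocks] ⇒ blocked
  3. Ff → Gg → Ee — Gg:chain[open] ⇒ active
At least one path is unblocked, so d-separation fails.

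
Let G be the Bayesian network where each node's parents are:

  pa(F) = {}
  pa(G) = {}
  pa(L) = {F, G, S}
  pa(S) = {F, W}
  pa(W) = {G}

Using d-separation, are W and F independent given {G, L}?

No

There are 4 undirected paths between W and F; checking each against the conditioning set {G, L}:
  1. W → S → L ← F — S:chain[open]; L:collider[open] ⇒ active
  2. W → S ← F — S:collider[open] ⇒ active
  3. W ← G → L ← F — G:fork[blocks]; L:collider[open] ⇒ blocked
  4. W ← G → L ← S ← F — G:fork[blocks]; L:collider[open]; S:chain[open] ⇒ blocked
At least one path is unblocked, so d-separation fails.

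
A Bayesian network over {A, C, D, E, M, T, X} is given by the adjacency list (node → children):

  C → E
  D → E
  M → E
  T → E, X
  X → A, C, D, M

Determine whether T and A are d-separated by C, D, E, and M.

We examine all 4 paths between T and A:
Path 1: T → E ← D ← X → A
  D is a chain here and D is conditioned on, so the path is blocked at D.
Path 2: T → E ← C ← X → A
  C is a chain here and C is conditioned on, so the path is blocked at C.
Path 3: T → E ← M ← X → A
  M is a chain here and M is conditioned on, so the path is blocked at M.
Path 4: T → X → A
  X is a chain and X is not conditioned on — no node blocks this path, so it is active.
Since the path T → X → A is active, T and A are not d-separated given {C, D, E, M}.

No — T and A are not d-separated given {C, D, E, M}.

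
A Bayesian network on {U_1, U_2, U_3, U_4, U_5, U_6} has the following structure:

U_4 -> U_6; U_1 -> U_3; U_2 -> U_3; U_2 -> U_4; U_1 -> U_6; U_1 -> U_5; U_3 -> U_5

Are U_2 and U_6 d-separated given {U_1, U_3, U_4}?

3 paths connect U_2 and U_6; each must be blocked for d-separation to hold:
Path 1: U_2 → U_4 → U_6
  U_4 is a chain here and U_4 is conditioned on, so the path is blocked at U_4.
Path 2: U_2 → U_3 → U_5 ← U_1 → U_6
  U_3 is a chain here and U_3 is conditioned on, so the path is blocked at U_3.
Path 3: U_2 → U_3 ← U_1 → U_6
  U_1 is a fork here and U_1 is conditioned on, so the path is blocked at U_1.
Since every path is blocked, d-separation holds.

Yes — U_2 and U_6 are d-separated given {U_1, U_3, U_4}.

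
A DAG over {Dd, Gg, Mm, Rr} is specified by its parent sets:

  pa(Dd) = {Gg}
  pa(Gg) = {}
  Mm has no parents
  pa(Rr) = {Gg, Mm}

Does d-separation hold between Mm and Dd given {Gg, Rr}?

Yes

The only undirected path from Mm to Dd is:
Path 1: Mm → Rr ← Gg → Dd
  Gg is a fork here and Gg is conditioned on, so the path is blocked at Gg.
All paths are blocked; Mm ⊥ Dd | {Gg, Rr} holds.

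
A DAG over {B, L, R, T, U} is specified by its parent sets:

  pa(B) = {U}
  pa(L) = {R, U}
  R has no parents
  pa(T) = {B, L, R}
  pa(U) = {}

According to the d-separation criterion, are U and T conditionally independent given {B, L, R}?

Enumerating the 3 paths from U to T and testing each for blocking by {B, L, R}:
Path 1: U → B → T
  B is a chain here and B is conditioned on, so the path is blocked at B.
Path 2: U → L → T
  L is a chain here and L is conditioned on, so the path is blocked at L.
Path 3: U → L ← R → T
  R is a fork here and R is conditioned on, so the path is blocked at R.
Every path is blocked, so U and T are d-separated given {B, L, R}.

Yes — U and T are d-separated given {B, L, R}.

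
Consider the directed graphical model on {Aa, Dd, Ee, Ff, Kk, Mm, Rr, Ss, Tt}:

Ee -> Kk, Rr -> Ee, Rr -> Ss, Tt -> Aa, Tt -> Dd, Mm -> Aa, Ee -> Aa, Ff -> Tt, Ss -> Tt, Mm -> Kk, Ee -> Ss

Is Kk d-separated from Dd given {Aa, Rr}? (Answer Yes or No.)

There are 6 undirected paths between Kk and Dd; checking each against the conditioning set {Aa, Rr}:
  1. Kk ← Mm → Aa ← Tt → Dd — Mm:fork[open]; Aa:collider[open]; Tt:fork[open] ⇒ active
  2. Kk ← Mm → Aa ← Ee → Ss → Tt → Dd — Mm:fork[open]; Aa:collider[open]; Ee:fork[open]; Ss:chain[open]; Tt:chain[open] ⇒ active
  3. Kk ← Mm → Aa ← Ee ← Rr → Ss → Tt → Dd — Mm:fork[open]; Aa:collider[open]; Ee:chain[open]; Rr:fork[blocks]; Ss:chain[open]; Tt:chain[open] ⇒ blocked
  4. Kk ← Ee → Ss → Tt → Dd — Ee:fork[open]; Ss:chain[open]; Tt:chain[open] ⇒ active
  5. Kk ← Ee → Aa ← Tt → Dd — Ee:fork[open]; Aa:collider[open]; Tt:fork[open] ⇒ active
  6. Kk ← Ee ← Rr → Ss → Tt → Dd — Ee:chain[open]; Rr:fork[blocks]; Ss:chain[open]; Tt:chain[open] ⇒ blocked
Since the path Kk ← Mm → Aa ← Tt → Dd is active, Kk and Dd are not d-separated given {Aa, Rr}.

No — Kk and Dd are not d-separated given {Aa, Rr}.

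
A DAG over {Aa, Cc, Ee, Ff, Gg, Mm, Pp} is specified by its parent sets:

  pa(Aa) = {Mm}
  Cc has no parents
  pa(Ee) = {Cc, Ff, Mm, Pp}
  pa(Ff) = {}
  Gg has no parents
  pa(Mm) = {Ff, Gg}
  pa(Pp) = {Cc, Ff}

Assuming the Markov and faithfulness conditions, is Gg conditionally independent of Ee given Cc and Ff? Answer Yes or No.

4 paths connect Gg and Ee; each must be blocked for d-separation to hold:
  1. Gg → Mm ← Ff → Pp ← Cc → Ee — Mm:collider[blocks]; Ff:fork[blocks]; Pp:collider[blocks]; Cc:fork[blocks] ⇒ blocked
  2. Gg → Mm ← Ff → Pp → Ee — Mm:collider[blocks]; Ff:fork[blocks]; Pp:chain[open] ⇒ blocked
  3. Gg → Mm ← Ff → Ee — Mm:collider[blocks]; Ff:fork[blocks] ⇒ blocked
  4. Gg → Mm → Ee — Mm:chain[open] ⇒ active
Because an active path exists, Gg and Ee are not d-separated.

No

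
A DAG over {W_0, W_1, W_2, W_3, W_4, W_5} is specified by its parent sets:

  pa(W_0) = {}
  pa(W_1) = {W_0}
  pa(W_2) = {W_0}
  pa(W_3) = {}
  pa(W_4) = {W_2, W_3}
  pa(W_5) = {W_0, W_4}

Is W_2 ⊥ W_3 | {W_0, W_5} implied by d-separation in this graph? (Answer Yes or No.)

There are 2 undirected paths between W_2 and W_3; checking each against the conditioning set {W_0, W_5}:
Path 1: W_2 ← W_0 → W_5 ← W_4 ← W_3
  W_0 is a fork here and W_0 is conditioned on, so the path is blocked at W_0.
Path 2: W_2 → W_4 ← W_3
  W_4 is a collider and its descendant W_5 is conditioned on, which opens it — no node blocks this path, so it is active.
At least one path is unblocked, so d-separation fails.

No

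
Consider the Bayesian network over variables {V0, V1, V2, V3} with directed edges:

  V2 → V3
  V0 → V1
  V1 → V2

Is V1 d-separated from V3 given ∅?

The only undirected path from V1 to V3 is:
  1. V1 → V2 → V3 — V2:chain[open] ⇒ active
Since the path V1 → V2 → V3 is active, V1 and V3 are not d-separated given ∅.

No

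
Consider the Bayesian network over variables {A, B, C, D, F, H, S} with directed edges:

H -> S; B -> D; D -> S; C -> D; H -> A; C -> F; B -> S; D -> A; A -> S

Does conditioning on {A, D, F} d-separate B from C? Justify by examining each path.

We examine all 4 paths between B and C:
Path 1: B → S ← A ← D ← C
  S is a collider here and neither S nor any of its descendants is conditioned on, so the collider stays closed — the path is blocked at S.
Path 2: B → S ← D ← C
  S is a collider here and neither S nor any of its descendants is conditioned on, so the collider stays closed — the path is blocked at S.
Path 3: B → S ← H → A ← D ← C
  S is a collider here and neither S nor any of its descendants is conditioned on, so the collider stays closed — the path is blocked at S.
Path 4: B → D ← C
  D is a collider and D is conditioned on, which opens it — no node blocks this path, so it is active.
Since the path B → D ← C is active, B and C are not d-separated given {A, D, F}.

No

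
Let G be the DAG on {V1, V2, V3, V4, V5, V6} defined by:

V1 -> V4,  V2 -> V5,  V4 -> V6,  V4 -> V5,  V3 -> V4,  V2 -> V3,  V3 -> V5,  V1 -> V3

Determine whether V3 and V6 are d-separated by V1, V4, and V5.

Enumerating the 4 paths from V3 to V6 and testing each for blocking by {V1, V4, V5}:
  1. V3 ← V1 → V4 → V6 — V1:fork[blocks]; V4:chain[blocks] ⇒ blocked
  2. V3 ← V2 → V5 ← V4 → V6 — V2:fork[open]; V5:collider[open]; V4:fork[blocks] ⇒ blocked
  3. V3 → V4 → V6 — V4:chain[blocks] ⇒ blocked
  4. V3 → V5 ← V4 → V6 — V5:collider[open]; V4:fork[blocks] ⇒ blocked
Every path is blocked, so V3 and V6 are d-separated given {V1, V4, V5}.

Yes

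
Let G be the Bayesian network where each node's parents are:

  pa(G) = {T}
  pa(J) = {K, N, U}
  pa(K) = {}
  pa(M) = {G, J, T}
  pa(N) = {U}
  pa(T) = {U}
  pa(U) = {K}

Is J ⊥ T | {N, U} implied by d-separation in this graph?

We examine all 5 paths between J and T:
Path 1: J ← K → U → T
  U is a chain here and U is conditioned on, so the path is blocked at U.
Path 2: J → M ← T
  M is a collider here and neither M nor any of its descendants is conditioned on, so the collider stays closed — the path is blocked at M.
Path 3: J → M ← G ← T
  M is a collider here and neither M nor any of its descendants is conditioned on, so the collider stays closed — the path is blocked at M.
Path 4: J ← N ← U → T
  N is a chain here and N is conditioned on, so the path is blocked at N.
Path 5: J ← U → T
  U is a fork here and U is conditioned on, so the path is blocked at U.
All paths are blocked; J ⊥ T | {N, U} holds.

Yes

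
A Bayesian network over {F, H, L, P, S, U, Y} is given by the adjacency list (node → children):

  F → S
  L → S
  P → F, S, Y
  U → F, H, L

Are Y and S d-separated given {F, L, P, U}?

We examine all 3 paths between Y and S:
Path 1: Y ← P → S
  P is a fork here and P is conditioned on, so the path is blocked at P.
Path 2: Y ← P → F ← U → L → S
  P is a fork here and P is conditioned on, so the path is blocked at P.
Path 3: Y ← P → F → S
  P is a fork here and P is conditioned on, so the path is blocked at P.
Since every path is blocked, d-separation holds.

Yes — Y and S are d-separated given {F, L, P, U}.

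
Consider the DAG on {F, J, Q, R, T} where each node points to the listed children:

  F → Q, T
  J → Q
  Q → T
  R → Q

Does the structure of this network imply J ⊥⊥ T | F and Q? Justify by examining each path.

Enumerating the 2 paths from J to T and testing each for blocking by {F, Q}:
Path 1: J → Q ← F → T
  F is a fork here and F is conditioned on, so the path is blocked at F.
Path 2: J → Q → T
  Q is a chain here and Q is conditioned on, so the path is blocked at Q.
Since every path is blocked, d-separation holds.

Yes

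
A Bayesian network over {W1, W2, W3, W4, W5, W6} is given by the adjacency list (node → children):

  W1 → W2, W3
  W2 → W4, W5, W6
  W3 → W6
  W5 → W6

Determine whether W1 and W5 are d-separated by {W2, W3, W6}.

Yes

We examine all 4 paths between W1 and W5:
Path 1: W1 → W3 → W6 ← W5
  W3 is a chain here and W3 is conditioned on, so the path is blocked at W3.
Path 2: W1 → W3 → W6 ← W2 → W5
  W3 is a chain here and W3 is conditioned on, so the path is blocked at W3.
Path 3: W1 → W2 → W6 ← W5
  W2 is a chain here and W2 is conditioned on, so the path is blocked at W2.
Path 4: W1 → W2 → W5
  W2 is a chain here and W2 is conditioned on, so the path is blocked at W2.
Every path is blocked, so W1 and W5 are d-separated given {W2, W3, W6}.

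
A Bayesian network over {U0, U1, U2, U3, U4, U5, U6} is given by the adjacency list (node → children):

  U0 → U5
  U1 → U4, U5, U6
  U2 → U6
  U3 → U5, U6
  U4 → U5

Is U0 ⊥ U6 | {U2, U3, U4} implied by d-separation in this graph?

3 paths connect U0 and U6; each must be blocked for d-separation to hold:
Path 1: U0 → U5 ← U3 → U6
  U5 is a collider here and neither U5 nor any of its descendants is conditioned on, so the collider stays closed — the path is blocked at U5.
Path 2: U0 → U5 ← U1 → U6
  U5 is a collider here and neither U5 nor any of its descendants is conditioned on, so the collider stays closed — the path is blocked at U5.
Path 3: U0 → U5 ← U4 ← U1 → U6
  U5 is a collider here and neither U5 nor any of its descendants is conditioned on, so the collider stays closed — the path is blocked at U5.
Since every path is blocked, d-separation holds.

Yes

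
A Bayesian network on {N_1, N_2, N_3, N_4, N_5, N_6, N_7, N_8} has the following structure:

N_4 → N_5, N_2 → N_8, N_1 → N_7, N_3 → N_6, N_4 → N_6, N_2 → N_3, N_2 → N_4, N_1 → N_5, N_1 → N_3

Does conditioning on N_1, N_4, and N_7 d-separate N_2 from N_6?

No

There are 4 undirected paths between N_2 and N_6; checking each against the conditioning set {N_1, N_4, N_7}:
Path 1: N_2 → N_3 → N_6
  N_3 is a chain and N_3 is not conditioned on — no node blocks this path, so it is active.
Path 2: N_2 → N_3 ← N_1 → N_5 ← N_4 → N_6
  N_3 is a collider here and neither N_3 nor any of its descendants is conditioned on, so the collider stays closed — the path is blocked at N_3.
Path 3: N_2 → N_4 → N_6
  N_4 is a chain here and N_4 is conditioned on, so the path is blocked at N_4.
Path 4: N_2 → N_4 → N_5 ← N_1 → N_3 → N_6
  N_4 is a chain here and N_4 is conditioned on, so the path is blocked at N_4.
At least one path is unblocked, so d-separation fails.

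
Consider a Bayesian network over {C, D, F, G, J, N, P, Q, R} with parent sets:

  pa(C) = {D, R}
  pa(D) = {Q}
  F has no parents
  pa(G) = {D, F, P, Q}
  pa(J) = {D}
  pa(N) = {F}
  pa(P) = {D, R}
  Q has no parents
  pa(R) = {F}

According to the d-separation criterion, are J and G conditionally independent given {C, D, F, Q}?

Yes

There are 6 undirected paths between J and G; checking each against the conditioning set {C, D, F, Q}:
  1. J ← D → P ← R ← F → G — D:fork[blocks]; P:collider[blocks]; R:chain[open]; F:fork[blocks] ⇒ blocked
  2. J ← D → P → G — D:fork[blocks]; P:chain[open] ⇒ blocked
  3. J ← D → C ← R → P → G — D:fork[blocks]; C:collider[open]; R:fork[open]; P:chain[open] ⇒ blocked
  4. J ← D → C ← R ← F → G — D:fork[blocks]; C:collider[open]; R:chain[open]; F:fork[blocks] ⇒ blocked
  5. J ← D → G — D:fork[blocks] ⇒ blocked
  6. J ← D ← Q → G — D:chain[blocks]; Q:fork[blocks] ⇒ blocked
Since every path is blocked, d-separation holds.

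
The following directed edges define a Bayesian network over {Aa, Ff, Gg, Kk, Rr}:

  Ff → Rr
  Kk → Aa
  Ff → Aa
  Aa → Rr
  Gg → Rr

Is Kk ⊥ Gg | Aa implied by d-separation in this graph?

We examine all 2 paths between Kk and Gg:
  1. Kk → Aa ← Ff → Rr ← Gg — Aa:collider[open]; Ff:fork[open]; Rr:collider[blocks] ⇒ blocked
  2. Kk → Aa → Rr ← Gg — Aa:chain[blocks]; Rr:collider[blocks] ⇒ blocked
Every path is blocked, so Kk and Gg are d-separated given {Aa}.

Yes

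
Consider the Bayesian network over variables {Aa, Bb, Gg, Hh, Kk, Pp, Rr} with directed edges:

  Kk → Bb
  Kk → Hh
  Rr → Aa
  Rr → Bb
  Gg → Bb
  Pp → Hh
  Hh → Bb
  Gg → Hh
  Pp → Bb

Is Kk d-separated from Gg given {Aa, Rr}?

We examine all 6 paths between Kk and Gg:
Path 1: Kk → Bb ← Hh ← Gg
  Bb is a collider here and neither Bb nor any of its descendants is conditioned on, so the collider stays closed — the path is blocked at Bb.
Path 2: Kk → Bb ← Gg
  Bb is a collider here and neither Bb nor any of its descendants is conditioned on, so the collider stays closed — the path is blocked at Bb.
Path 3: Kk → Bb ← Pp → Hh ← Gg
  Bb is a collider here and neither Bb nor any of its descendants is conditioned on, so the collider stays closed — the path is blocked at Bb.
Path 4: Kk → Hh → Bb ← Gg
  Bb is a collider here and neither Bb nor any of its descendants is conditioned on, so the collider stays closed — the path is blocked at Bb.
Path 5: Kk → Hh ← Gg
  Hh is a collider here and neither Hh nor any of its descendants is conditioned on, so the collider stays closed — the path is blocked at Hh.
Path 6: Kk → Hh ← Pp → Bb ← Gg
  Hh is a collider here and neither Hh nor any of its descendants is conditioned on, so the collider stays closed — the path is blocked at Hh.
All paths are blocked; Kk ⊥ Gg | {Aa, Rr} holds.

Yes — Kk and Gg are d-separated given {Aa, Rr}.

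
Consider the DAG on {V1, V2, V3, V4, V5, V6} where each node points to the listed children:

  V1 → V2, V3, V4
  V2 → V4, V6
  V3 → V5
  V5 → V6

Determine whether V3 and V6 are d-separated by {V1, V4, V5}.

We examine all 3 paths between V3 and V6:
Path 1: V3 → V5 → V6
  V5 is a chain here and V5 is conditioned on, so the path is blocked at V5.
Path 2: V3 ← V1 → V4 ← V2 → V6
  V1 is a fork here and V1 is conditioned on, so the path is blocked at V1.
Path 3: V3 ← V1 → V2 → V6
  V1 is a fork here and V1 is conditioned on, so the path is blocked at V1.
Since every path is blocked, d-separation holds.

Yes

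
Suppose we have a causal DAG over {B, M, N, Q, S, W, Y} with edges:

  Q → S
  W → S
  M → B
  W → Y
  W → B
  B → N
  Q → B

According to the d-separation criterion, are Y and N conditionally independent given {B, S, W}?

Yes

There are 2 undirected paths between Y and N; checking each against the conditioning set {B, S, W}:
Path 1: Y ← W → B → N
  W is a fork here and W is conditioned on, so the path is blocked at W.
Path 2: Y ← W → S ← Q → B → N
  W is a fork here and W is conditioned on, so the path is blocked at W.
Every path is blocked, so Y and N are d-separated given {B, S, W}.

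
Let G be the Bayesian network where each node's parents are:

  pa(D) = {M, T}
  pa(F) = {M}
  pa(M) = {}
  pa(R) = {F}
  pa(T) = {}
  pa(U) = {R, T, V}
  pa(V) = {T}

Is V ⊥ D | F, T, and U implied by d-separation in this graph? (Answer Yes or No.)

Yes

4 paths connect V and D; each must be blocked for d-separation to hold:
Path 1: V ← T → D
  T is a fork here and T is conditioned on, so the path is blocked at T.
Path 2: V ← T → U ← R ← F ← M → D
  T is a fork here and T is conditioned on, so the path is blocked at T.
Path 3: V → U ← T → D
  T is a fork here and T is conditioned on, so the path is blocked at T.
Path 4: V → U ← R ← F ← M → D
  F is a chain here and F is conditioned on, so the path is blocked at F.
Since every path is blocked, d-separation holds.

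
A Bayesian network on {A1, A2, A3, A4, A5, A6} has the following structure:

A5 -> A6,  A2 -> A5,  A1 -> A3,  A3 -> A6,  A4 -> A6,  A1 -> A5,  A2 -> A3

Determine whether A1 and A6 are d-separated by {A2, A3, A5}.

There are 4 undirected paths between A1 and A6; checking each against the conditioning set {A2, A3, A5}:
Path 1: A1 → A5 ← A2 → A3 → A6
  A2 is a fork here and A2 is conditioned on, so the path is blocked at A2.
Path 2: A1 → A5 → A6
  A5 is a chain here and A5 is conditioned on, so the path is blocked at A5.
Path 3: A1 → A3 ← A2 → A5 → A6
  A2 is a fork here and A2 is conditioned on, so the path is blocked at A2.
Path 4: A1 → A3 → A6
  A3 is a chain here and A3 is conditioned on, so the path is blocked at A3.
All paths are blocked; A1 ⊥ A6 | {A2, A3, A5} holds.

Yes — A1 and A6 are d-separated given {A2, A3, A5}.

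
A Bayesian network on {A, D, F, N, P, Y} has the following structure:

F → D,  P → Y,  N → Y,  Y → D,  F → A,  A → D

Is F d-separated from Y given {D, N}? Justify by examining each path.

We examine all 2 paths between F and Y:
Path 1: F → A → D ← Y
  A is a chain and A is not conditioned on; D is a collider and D is conditioned on, which opens it — no node blocks this path, so it is active.
Path 2: F → D ← Y
  D is a collider and D is conditioned on, which opens it — no node blocks this path, so it is active.
At least one path is unblocked, so d-separation fails.

No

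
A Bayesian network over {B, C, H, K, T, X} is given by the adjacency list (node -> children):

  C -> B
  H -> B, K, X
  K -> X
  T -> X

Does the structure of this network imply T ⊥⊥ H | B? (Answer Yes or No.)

Enumerating the 2 paths from T to H and testing each for blocking by {B}:
Path 1: T → X ← K ← H
  X is a collider here and neither X nor any of its descendants is conditioned on, so the collider stays closed — the path is blocked at X.
Path 2: T → X ← H
  X is a collider here and neither X nor any of its descendants is conditioned on, so the collider stays closed — the path is blocked at X.
Every path is blocked, so T and H are d-separated given {B}.

Yes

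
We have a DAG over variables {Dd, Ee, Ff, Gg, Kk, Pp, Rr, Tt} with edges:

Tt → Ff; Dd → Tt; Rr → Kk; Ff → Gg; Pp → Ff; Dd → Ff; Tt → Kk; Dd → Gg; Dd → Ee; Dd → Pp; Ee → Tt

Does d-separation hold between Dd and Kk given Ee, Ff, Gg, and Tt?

We examine all 5 paths between Dd and Kk:
Path 1: Dd → Ee → Tt → Kk
  Ee is a chain here and Ee is conditioned on, so the path is blocked at Ee.
Path 2: Dd → Ff ← Tt → Kk
  Tt is a fork here and Tt is conditioned on, so the path is blocked at Tt.
Path 3: Dd → Gg ← Ff ← Tt → Kk
  Ff is a chain here and Ff is conditioned on, so the path is blocked at Ff.
Path 4: Dd → Tt → Kk
  Tt is a chain here and Tt is conditioned on, so the path is blocked at Tt.
Path 5: Dd → Pp → Ff ← Tt → Kk
  Tt is a fork here and Tt is conditioned on, so the path is blocked at Tt.
All paths are blocked; Dd ⊥ Kk | {Ee, Ff, Gg, Tt} holds.

Yes — Dd and Kk are d-separated given {Ee, Ff, Gg, Tt}.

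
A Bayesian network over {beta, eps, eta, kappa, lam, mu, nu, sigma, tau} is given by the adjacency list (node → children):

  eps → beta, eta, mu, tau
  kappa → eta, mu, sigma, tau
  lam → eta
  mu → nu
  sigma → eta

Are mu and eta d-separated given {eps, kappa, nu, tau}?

Yes

Enumerating the 6 paths from mu to eta and testing each for blocking by {eps, kappa, nu, tau}:
  1. mu ← eps → eta — eps:fork[blocks] ⇒ blocked
  2. mu ← eps → tau ← kappa → sigma → eta — eps:fork[blocks]; tau:collider[open]; kappa:fork[blocks]; sigma:chain[open] ⇒ blocked
  3. mu ← eps → tau ← kappa → eta — eps:fork[blocks]; tau:collider[open]; kappa:fork[blocks] ⇒ blocked
  4. mu ← kappa → sigma → eta — kappa:fork[blocks]; sigma:chain[open] ⇒ blocked
  5. mu ← kappa → eta — kappa:fork[blocks] ⇒ blocked
  6. mu ← kappa → tau ← eps → eta — kappa:fork[blocks]; tau:collider[open]; eps:fork[blocks] ⇒ blocked
Since every path is blocked, d-separation holds.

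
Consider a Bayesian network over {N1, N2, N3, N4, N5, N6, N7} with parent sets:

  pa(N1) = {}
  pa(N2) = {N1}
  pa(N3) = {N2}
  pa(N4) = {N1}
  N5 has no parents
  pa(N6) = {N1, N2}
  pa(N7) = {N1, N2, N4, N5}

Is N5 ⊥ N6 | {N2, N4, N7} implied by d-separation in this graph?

No — N5 and N6 are not d-separated given {N2, N4, N7}.

There are 6 undirected paths between N5 and N6; checking each against the conditioning set {N2, N4, N7}:
Path 1: N5 → N7 ← N2 → N6
  N2 is a fork here and N2 is conditioned on, so the path is blocked at N2.
Path 2: N5 → N7 ← N2 ← N1 → N6
  N2 is a chain here and N2 is conditioned on, so the path is blocked at N2.
Path 3: N5 → N7 ← N4 ← N1 → N2 → N6
  N4 is a chain here and N4 is conditioned on, so the path is blocked at N4.
Path 4: N5 → N7 ← N4 ← N1 → N6
  N4 is a chain here and N4 is conditioned on, so the path is blocked at N4.
Path 5: N5 → N7 ← N1 → N2 → N6
  N2 is a chain here and N2 is conditioned on, so the path is blocked at N2.
Path 6: N5 → N7 ← N1 → N6
  N7 is a collider and N7 is conditioned on, which opens it; N1 is a fork and N1 is not conditioned on — no node blocks this path, so it is active.
Since the path N5 → N7 ← N1 → N6 is active, N5 and N6 are not d-separated given {N2, N4, N7}.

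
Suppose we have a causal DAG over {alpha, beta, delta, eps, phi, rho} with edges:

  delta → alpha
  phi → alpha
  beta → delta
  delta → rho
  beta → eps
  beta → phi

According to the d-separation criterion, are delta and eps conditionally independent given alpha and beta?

Yes

There are 2 undirected paths between delta and eps; checking each against the conditioning set {alpha, beta}:
  1. delta → alpha ← phi ← beta → eps — alpha:collider[open]; phi:chain[open]; beta:fork[blocks] ⇒ blocked
  2. delta ← beta → eps — beta:fork[blocks] ⇒ blocked
Every path is blocked, so delta and eps are d-separated given {alpha, beta}.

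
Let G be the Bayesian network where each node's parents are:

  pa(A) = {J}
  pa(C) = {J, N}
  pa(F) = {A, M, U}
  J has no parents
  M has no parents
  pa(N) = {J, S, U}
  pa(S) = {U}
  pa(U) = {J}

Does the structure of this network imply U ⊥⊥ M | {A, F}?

No — U and M are not d-separated given {A, F}.

6 paths connect U and M; each must be blocked for d-separation to hold:
Path 1: U → S → N ← J → A → F ← M
  N is a collider here and neither N nor any of its descendants is conditioned on, so the collider stays closed — the path is blocked at N.
Path 2: U → S → N → C ← J → A → F ← M
  C is a collider here and neither C nor any of its descendants is conditioned on, so the collider stays closed — the path is blocked at C.
Path 3: U ← J → A → F ← M
  A is a chain here and A is conditioned on, so the path is blocked at A.
Path 4: U → N ← J → A → F ← M
  N is a collider here and neither N nor any of its descendants is conditioned on, so the collider stays closed — the path is blocked at N.
Path 5: U → N → C ← J → A → F ← M
  C is a collider here and neither C nor any of its descendants is conditioned on, so the collider stays closed — the path is blocked at C.
Path 6: U → F ← M
  F is a collider and F is conditioned on, which opens it — no node blocks this path, so it is active.
Because an active path exists, U and M are not d-separated.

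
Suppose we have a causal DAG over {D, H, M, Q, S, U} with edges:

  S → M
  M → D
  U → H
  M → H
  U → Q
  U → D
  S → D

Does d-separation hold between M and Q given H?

No

There are 3 undirected paths between M and Q; checking each against the conditioning set {H}:
Path 1: M → H ← U → Q
  H is a collider and H is conditioned on, which opens it; U is a fork and U is not conditioned on — no node blocks this path, so it is active.
Path 2: M ← S → D ← U → Q
  D is a collider here and neither D nor any of its descendants is conditioned on, so the collider stays closed — the path is blocked at D.
Path 3: M → D ← U → Q
  D is a collider here and neither D nor any of its descendants is conditioned on, so the collider stays closed — the path is blocked at D.
Since the path M → H ← U → Q is active, M and Q are not d-separated given {H}.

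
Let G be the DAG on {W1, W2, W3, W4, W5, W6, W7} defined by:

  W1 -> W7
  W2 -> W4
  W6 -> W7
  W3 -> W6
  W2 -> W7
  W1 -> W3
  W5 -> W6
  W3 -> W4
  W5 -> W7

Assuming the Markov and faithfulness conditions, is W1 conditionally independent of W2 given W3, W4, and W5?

Yes

We examine all 6 paths between W1 and W2:
Path 1: W1 → W3 → W4 ← W2
  W3 is a chain here and W3 is conditioned on, so the path is blocked at W3.
Path 2: W1 → W3 → W6 ← W5 → W7 ← W2
  W3 is a chain here and W3 is conditioned on, so the path is blocked at W3.
Path 3: W1 → W3 → W6 → W7 ← W2
  W3 is a chain here and W3 is conditioned on, so the path is blocked at W3.
Path 4: W1 → W7 ← W5 → W6 ← W3 → W4 ← W2
  W7 is a collider here and neither W7 nor any of its descendants is conditioned on, so the collider stays closed — the path is blocked at W7.
Path 5: W1 → W7 ← W2
  W7 is a collider here and neither W7 nor any of its descendants is conditioned on, so the collider stays closed — the path is blocked at W7.
Path 6: W1 → W7 ← W6 ← W3 → W4 ← W2
  W7 is a collider here and neither W7 nor any of its descendants is conditioned on, so the collider stays closed — the path is blocked at W7.
Every path is blocked, so W1 and W2 are d-separated given {W3, W4, W5}.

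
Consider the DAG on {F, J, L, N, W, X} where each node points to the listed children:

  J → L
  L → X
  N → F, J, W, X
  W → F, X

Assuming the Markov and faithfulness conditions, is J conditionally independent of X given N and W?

4 paths connect J and X; each must be blocked for d-separation to hold:
Path 1: J → L → X
  L is a chain and L is not conditioned on — no node blocks this path, so it is active.
Path 2: J ← N → X
  N is a fork here and N is conditioned on, so the path is blocked at N.
Path 3: J ← N → F ← W → X
  N is a fork here and N is conditioned on, so the path is blocked at N.
Path 4: J ← N → W → X
  N is a fork here and N is conditioned on, so the path is blocked at N.
Since the path J → L → X is active, J and X are not d-separated given {N, W}.

No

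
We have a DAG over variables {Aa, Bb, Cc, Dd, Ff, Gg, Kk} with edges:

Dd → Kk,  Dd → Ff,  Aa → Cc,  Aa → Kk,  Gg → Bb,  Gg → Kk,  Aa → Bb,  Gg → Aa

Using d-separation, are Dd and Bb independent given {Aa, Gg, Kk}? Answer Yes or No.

We examine all 4 paths between Dd and Bb:
  1. Dd → Kk ← Aa → Bb — Kk:collider[open]; Aa:fork[blocks] ⇒ blocked
  2. Dd → Kk ← Aa ← Gg → Bb — Kk:collider[open]; Aa:chain[blocks]; Gg:fork[blocks] ⇒ blocked
  3. Dd → Kk ← Gg → Bb — Kk:collider[open]; Gg:fork[blocks] ⇒ blocked
  4. Dd → Kk ← Gg → Aa → Bb — Kk:collider[open]; Gg:fork[blocks]; Aa:chain[blocks] ⇒ blocked
Since every path is blocked, d-separation holds.

Yes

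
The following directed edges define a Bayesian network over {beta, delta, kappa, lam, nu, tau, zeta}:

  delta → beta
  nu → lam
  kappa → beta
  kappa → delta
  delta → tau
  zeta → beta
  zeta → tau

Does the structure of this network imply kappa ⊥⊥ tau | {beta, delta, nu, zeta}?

There are 4 undirected paths between kappa and tau; checking each against the conditioning set {beta, delta, nu, zeta}:
Path 1: kappa → beta ← zeta → tau
  zeta is a fork here and zeta is conditioned on, so the path is blocked at zeta.
Path 2: kappa → beta ← delta → tau
  delta is a fork here and delta is conditioned on, so the path is blocked at delta.
Path 3: kappa → delta → beta ← zeta → tau
  delta is a chain here and delta is conditioned on, so the path is blocked at delta.
Path 4: kappa → delta → tau
  delta is a chain here and delta is conditioned on, so the path is blocked at delta.
All paths are blocked; kappa ⊥ tau | {beta, delta, nu, zeta} holds.

Yes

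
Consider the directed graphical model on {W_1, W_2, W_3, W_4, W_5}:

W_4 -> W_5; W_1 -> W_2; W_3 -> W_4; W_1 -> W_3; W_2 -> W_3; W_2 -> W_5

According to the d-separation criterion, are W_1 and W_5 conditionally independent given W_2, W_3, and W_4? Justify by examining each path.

Yes — W_1 and W_5 are d-separated given {W_2, W_3, W_4}.

There are 4 undirected paths between W_1 and W_5; checking each against the conditioning set {W_2, W_3, W_4}:
Path 1: W_1 → W_2 → W_5
  W_2 is a chain here and W_2 is conditioned on, so the path is blocked at W_2.
Path 2: W_1 → W_2 → W_3 → W_4 → W_5
  W_2 is a chain here and W_2 is conditioned on, so the path is blocked at W_2.
Path 3: W_1 → W_3 → W_4 → W_5
  W_3 is a chain here and W_3 is conditioned on, so the path is blocked at W_3.
Path 4: W_1 → W_3 ← W_2 → W_5
  W_2 is a fork here and W_2 is conditioned on, so the path is blocked at W_2.
Since every path is blocked, d-separation holds.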